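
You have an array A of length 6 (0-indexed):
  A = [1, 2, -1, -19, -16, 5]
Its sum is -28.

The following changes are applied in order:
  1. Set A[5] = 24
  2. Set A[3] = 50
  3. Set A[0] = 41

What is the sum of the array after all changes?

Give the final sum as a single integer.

Answer: 100

Derivation:
Initial sum: -28
Change 1: A[5] 5 -> 24, delta = 19, sum = -9
Change 2: A[3] -19 -> 50, delta = 69, sum = 60
Change 3: A[0] 1 -> 41, delta = 40, sum = 100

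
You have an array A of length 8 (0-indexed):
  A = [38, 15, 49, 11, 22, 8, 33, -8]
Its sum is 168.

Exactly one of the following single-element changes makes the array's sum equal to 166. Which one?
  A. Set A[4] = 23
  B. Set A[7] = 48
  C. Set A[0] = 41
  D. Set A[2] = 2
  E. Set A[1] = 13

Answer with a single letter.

Option A: A[4] 22->23, delta=1, new_sum=168+(1)=169
Option B: A[7] -8->48, delta=56, new_sum=168+(56)=224
Option C: A[0] 38->41, delta=3, new_sum=168+(3)=171
Option D: A[2] 49->2, delta=-47, new_sum=168+(-47)=121
Option E: A[1] 15->13, delta=-2, new_sum=168+(-2)=166 <-- matches target

Answer: E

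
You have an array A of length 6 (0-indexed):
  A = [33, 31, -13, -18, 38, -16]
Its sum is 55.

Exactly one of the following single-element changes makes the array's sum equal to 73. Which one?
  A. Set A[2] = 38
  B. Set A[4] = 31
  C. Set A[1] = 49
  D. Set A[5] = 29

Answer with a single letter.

Answer: C

Derivation:
Option A: A[2] -13->38, delta=51, new_sum=55+(51)=106
Option B: A[4] 38->31, delta=-7, new_sum=55+(-7)=48
Option C: A[1] 31->49, delta=18, new_sum=55+(18)=73 <-- matches target
Option D: A[5] -16->29, delta=45, new_sum=55+(45)=100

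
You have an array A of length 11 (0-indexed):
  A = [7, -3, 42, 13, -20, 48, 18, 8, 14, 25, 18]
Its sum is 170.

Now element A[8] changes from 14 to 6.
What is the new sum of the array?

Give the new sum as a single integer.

Old value at index 8: 14
New value at index 8: 6
Delta = 6 - 14 = -8
New sum = old_sum + delta = 170 + (-8) = 162

Answer: 162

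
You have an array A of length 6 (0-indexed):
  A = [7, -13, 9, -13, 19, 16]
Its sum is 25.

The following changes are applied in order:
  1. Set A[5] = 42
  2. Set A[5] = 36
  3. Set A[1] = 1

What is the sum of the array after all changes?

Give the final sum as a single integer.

Initial sum: 25
Change 1: A[5] 16 -> 42, delta = 26, sum = 51
Change 2: A[5] 42 -> 36, delta = -6, sum = 45
Change 3: A[1] -13 -> 1, delta = 14, sum = 59

Answer: 59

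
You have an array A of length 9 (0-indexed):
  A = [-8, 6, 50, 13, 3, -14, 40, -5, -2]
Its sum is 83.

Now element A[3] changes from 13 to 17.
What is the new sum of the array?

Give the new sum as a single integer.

Answer: 87

Derivation:
Old value at index 3: 13
New value at index 3: 17
Delta = 17 - 13 = 4
New sum = old_sum + delta = 83 + (4) = 87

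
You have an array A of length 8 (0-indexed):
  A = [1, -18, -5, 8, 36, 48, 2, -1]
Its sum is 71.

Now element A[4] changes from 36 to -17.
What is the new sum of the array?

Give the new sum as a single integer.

Answer: 18

Derivation:
Old value at index 4: 36
New value at index 4: -17
Delta = -17 - 36 = -53
New sum = old_sum + delta = 71 + (-53) = 18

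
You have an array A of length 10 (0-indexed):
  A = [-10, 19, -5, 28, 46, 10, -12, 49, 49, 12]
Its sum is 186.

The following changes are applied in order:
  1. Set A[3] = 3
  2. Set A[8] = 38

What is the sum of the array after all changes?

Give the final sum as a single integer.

Answer: 150

Derivation:
Initial sum: 186
Change 1: A[3] 28 -> 3, delta = -25, sum = 161
Change 2: A[8] 49 -> 38, delta = -11, sum = 150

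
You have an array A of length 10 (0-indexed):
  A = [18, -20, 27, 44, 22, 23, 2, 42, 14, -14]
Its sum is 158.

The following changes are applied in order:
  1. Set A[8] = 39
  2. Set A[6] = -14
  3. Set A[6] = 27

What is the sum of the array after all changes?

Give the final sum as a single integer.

Answer: 208

Derivation:
Initial sum: 158
Change 1: A[8] 14 -> 39, delta = 25, sum = 183
Change 2: A[6] 2 -> -14, delta = -16, sum = 167
Change 3: A[6] -14 -> 27, delta = 41, sum = 208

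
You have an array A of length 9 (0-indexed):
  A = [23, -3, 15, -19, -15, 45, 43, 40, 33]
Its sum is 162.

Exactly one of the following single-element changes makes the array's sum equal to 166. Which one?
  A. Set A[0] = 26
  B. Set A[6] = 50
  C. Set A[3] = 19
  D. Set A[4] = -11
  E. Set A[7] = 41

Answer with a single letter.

Answer: D

Derivation:
Option A: A[0] 23->26, delta=3, new_sum=162+(3)=165
Option B: A[6] 43->50, delta=7, new_sum=162+(7)=169
Option C: A[3] -19->19, delta=38, new_sum=162+(38)=200
Option D: A[4] -15->-11, delta=4, new_sum=162+(4)=166 <-- matches target
Option E: A[7] 40->41, delta=1, new_sum=162+(1)=163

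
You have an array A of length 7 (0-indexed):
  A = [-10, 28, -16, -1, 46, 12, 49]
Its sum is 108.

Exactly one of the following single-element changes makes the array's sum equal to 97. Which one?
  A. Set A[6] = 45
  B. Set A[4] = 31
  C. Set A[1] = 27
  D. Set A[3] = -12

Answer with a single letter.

Option A: A[6] 49->45, delta=-4, new_sum=108+(-4)=104
Option B: A[4] 46->31, delta=-15, new_sum=108+(-15)=93
Option C: A[1] 28->27, delta=-1, new_sum=108+(-1)=107
Option D: A[3] -1->-12, delta=-11, new_sum=108+(-11)=97 <-- matches target

Answer: D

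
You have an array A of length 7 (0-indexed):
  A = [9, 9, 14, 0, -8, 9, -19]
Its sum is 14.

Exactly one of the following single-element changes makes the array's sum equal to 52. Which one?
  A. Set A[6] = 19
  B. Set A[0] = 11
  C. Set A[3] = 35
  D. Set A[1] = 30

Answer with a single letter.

Answer: A

Derivation:
Option A: A[6] -19->19, delta=38, new_sum=14+(38)=52 <-- matches target
Option B: A[0] 9->11, delta=2, new_sum=14+(2)=16
Option C: A[3] 0->35, delta=35, new_sum=14+(35)=49
Option D: A[1] 9->30, delta=21, new_sum=14+(21)=35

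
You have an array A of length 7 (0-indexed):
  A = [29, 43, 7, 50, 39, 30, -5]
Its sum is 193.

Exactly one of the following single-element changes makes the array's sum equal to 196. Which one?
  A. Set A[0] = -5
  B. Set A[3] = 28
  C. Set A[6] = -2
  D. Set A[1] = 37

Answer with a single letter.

Answer: C

Derivation:
Option A: A[0] 29->-5, delta=-34, new_sum=193+(-34)=159
Option B: A[3] 50->28, delta=-22, new_sum=193+(-22)=171
Option C: A[6] -5->-2, delta=3, new_sum=193+(3)=196 <-- matches target
Option D: A[1] 43->37, delta=-6, new_sum=193+(-6)=187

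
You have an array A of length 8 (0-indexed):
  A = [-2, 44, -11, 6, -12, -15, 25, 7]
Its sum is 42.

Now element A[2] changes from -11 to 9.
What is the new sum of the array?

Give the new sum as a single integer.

Old value at index 2: -11
New value at index 2: 9
Delta = 9 - -11 = 20
New sum = old_sum + delta = 42 + (20) = 62

Answer: 62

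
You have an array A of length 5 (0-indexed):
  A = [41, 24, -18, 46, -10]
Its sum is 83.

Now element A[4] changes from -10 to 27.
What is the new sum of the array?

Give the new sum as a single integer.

Old value at index 4: -10
New value at index 4: 27
Delta = 27 - -10 = 37
New sum = old_sum + delta = 83 + (37) = 120

Answer: 120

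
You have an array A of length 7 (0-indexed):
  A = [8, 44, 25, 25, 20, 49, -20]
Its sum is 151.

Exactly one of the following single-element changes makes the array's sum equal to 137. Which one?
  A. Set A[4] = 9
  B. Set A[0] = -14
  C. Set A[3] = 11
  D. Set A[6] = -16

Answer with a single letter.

Answer: C

Derivation:
Option A: A[4] 20->9, delta=-11, new_sum=151+(-11)=140
Option B: A[0] 8->-14, delta=-22, new_sum=151+(-22)=129
Option C: A[3] 25->11, delta=-14, new_sum=151+(-14)=137 <-- matches target
Option D: A[6] -20->-16, delta=4, new_sum=151+(4)=155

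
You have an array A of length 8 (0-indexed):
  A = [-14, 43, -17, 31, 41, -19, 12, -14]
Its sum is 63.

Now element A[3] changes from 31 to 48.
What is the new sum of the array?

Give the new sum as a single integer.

Old value at index 3: 31
New value at index 3: 48
Delta = 48 - 31 = 17
New sum = old_sum + delta = 63 + (17) = 80

Answer: 80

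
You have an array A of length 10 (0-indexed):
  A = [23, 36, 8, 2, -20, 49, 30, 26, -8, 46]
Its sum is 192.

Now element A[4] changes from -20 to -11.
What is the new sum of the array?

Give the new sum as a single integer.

Old value at index 4: -20
New value at index 4: -11
Delta = -11 - -20 = 9
New sum = old_sum + delta = 192 + (9) = 201

Answer: 201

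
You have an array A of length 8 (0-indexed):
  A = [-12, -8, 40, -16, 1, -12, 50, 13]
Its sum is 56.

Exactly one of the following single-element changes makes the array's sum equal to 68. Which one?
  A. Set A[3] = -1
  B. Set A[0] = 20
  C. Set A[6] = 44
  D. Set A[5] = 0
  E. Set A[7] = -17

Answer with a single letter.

Option A: A[3] -16->-1, delta=15, new_sum=56+(15)=71
Option B: A[0] -12->20, delta=32, new_sum=56+(32)=88
Option C: A[6] 50->44, delta=-6, new_sum=56+(-6)=50
Option D: A[5] -12->0, delta=12, new_sum=56+(12)=68 <-- matches target
Option E: A[7] 13->-17, delta=-30, new_sum=56+(-30)=26

Answer: D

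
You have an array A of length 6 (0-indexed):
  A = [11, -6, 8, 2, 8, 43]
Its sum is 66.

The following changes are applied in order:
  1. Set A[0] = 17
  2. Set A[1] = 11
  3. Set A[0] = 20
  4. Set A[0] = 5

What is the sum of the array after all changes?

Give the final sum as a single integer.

Initial sum: 66
Change 1: A[0] 11 -> 17, delta = 6, sum = 72
Change 2: A[1] -6 -> 11, delta = 17, sum = 89
Change 3: A[0] 17 -> 20, delta = 3, sum = 92
Change 4: A[0] 20 -> 5, delta = -15, sum = 77

Answer: 77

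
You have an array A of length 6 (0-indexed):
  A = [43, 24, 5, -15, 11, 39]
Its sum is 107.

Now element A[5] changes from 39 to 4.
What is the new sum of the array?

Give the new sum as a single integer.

Answer: 72

Derivation:
Old value at index 5: 39
New value at index 5: 4
Delta = 4 - 39 = -35
New sum = old_sum + delta = 107 + (-35) = 72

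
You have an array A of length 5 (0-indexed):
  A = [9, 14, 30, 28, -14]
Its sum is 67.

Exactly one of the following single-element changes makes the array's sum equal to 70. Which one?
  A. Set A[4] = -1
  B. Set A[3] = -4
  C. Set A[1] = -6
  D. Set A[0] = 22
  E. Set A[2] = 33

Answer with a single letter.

Option A: A[4] -14->-1, delta=13, new_sum=67+(13)=80
Option B: A[3] 28->-4, delta=-32, new_sum=67+(-32)=35
Option C: A[1] 14->-6, delta=-20, new_sum=67+(-20)=47
Option D: A[0] 9->22, delta=13, new_sum=67+(13)=80
Option E: A[2] 30->33, delta=3, new_sum=67+(3)=70 <-- matches target

Answer: E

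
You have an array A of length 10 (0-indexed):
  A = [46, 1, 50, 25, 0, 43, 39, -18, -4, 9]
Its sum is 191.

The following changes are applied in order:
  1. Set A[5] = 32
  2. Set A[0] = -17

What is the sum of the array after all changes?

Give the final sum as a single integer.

Initial sum: 191
Change 1: A[5] 43 -> 32, delta = -11, sum = 180
Change 2: A[0] 46 -> -17, delta = -63, sum = 117

Answer: 117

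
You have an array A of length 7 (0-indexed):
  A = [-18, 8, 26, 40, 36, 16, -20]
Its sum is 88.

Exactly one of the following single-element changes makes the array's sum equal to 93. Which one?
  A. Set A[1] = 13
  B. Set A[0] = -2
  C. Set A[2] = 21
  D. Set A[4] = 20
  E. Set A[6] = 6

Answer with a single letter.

Option A: A[1] 8->13, delta=5, new_sum=88+(5)=93 <-- matches target
Option B: A[0] -18->-2, delta=16, new_sum=88+(16)=104
Option C: A[2] 26->21, delta=-5, new_sum=88+(-5)=83
Option D: A[4] 36->20, delta=-16, new_sum=88+(-16)=72
Option E: A[6] -20->6, delta=26, new_sum=88+(26)=114

Answer: A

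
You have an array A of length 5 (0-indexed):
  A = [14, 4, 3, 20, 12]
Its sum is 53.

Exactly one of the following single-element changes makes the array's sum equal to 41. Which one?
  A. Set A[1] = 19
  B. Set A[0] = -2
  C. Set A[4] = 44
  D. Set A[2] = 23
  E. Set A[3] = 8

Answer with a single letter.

Answer: E

Derivation:
Option A: A[1] 4->19, delta=15, new_sum=53+(15)=68
Option B: A[0] 14->-2, delta=-16, new_sum=53+(-16)=37
Option C: A[4] 12->44, delta=32, new_sum=53+(32)=85
Option D: A[2] 3->23, delta=20, new_sum=53+(20)=73
Option E: A[3] 20->8, delta=-12, new_sum=53+(-12)=41 <-- matches target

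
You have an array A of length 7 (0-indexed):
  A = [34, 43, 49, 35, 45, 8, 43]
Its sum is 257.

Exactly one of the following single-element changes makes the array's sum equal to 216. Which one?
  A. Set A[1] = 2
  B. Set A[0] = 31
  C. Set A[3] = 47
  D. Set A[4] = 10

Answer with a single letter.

Option A: A[1] 43->2, delta=-41, new_sum=257+(-41)=216 <-- matches target
Option B: A[0] 34->31, delta=-3, new_sum=257+(-3)=254
Option C: A[3] 35->47, delta=12, new_sum=257+(12)=269
Option D: A[4] 45->10, delta=-35, new_sum=257+(-35)=222

Answer: A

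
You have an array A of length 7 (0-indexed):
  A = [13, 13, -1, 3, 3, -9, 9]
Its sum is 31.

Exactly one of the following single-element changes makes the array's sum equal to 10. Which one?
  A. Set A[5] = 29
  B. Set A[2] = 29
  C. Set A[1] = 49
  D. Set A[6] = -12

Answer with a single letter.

Option A: A[5] -9->29, delta=38, new_sum=31+(38)=69
Option B: A[2] -1->29, delta=30, new_sum=31+(30)=61
Option C: A[1] 13->49, delta=36, new_sum=31+(36)=67
Option D: A[6] 9->-12, delta=-21, new_sum=31+(-21)=10 <-- matches target

Answer: D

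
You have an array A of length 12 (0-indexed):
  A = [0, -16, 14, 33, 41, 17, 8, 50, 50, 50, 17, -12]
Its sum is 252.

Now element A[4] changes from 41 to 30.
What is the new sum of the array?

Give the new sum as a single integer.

Answer: 241

Derivation:
Old value at index 4: 41
New value at index 4: 30
Delta = 30 - 41 = -11
New sum = old_sum + delta = 252 + (-11) = 241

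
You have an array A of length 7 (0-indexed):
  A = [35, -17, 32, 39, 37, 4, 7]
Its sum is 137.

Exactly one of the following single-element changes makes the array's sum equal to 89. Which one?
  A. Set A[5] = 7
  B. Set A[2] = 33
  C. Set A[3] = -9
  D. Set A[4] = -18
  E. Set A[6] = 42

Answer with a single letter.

Answer: C

Derivation:
Option A: A[5] 4->7, delta=3, new_sum=137+(3)=140
Option B: A[2] 32->33, delta=1, new_sum=137+(1)=138
Option C: A[3] 39->-9, delta=-48, new_sum=137+(-48)=89 <-- matches target
Option D: A[4] 37->-18, delta=-55, new_sum=137+(-55)=82
Option E: A[6] 7->42, delta=35, new_sum=137+(35)=172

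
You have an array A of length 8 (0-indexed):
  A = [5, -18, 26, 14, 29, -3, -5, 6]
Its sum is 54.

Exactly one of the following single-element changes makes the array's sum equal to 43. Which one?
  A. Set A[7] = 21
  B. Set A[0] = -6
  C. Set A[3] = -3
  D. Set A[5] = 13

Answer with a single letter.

Option A: A[7] 6->21, delta=15, new_sum=54+(15)=69
Option B: A[0] 5->-6, delta=-11, new_sum=54+(-11)=43 <-- matches target
Option C: A[3] 14->-3, delta=-17, new_sum=54+(-17)=37
Option D: A[5] -3->13, delta=16, new_sum=54+(16)=70

Answer: B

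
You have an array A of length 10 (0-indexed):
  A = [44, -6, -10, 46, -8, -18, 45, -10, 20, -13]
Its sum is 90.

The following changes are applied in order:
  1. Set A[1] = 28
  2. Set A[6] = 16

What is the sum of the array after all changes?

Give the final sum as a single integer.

Initial sum: 90
Change 1: A[1] -6 -> 28, delta = 34, sum = 124
Change 2: A[6] 45 -> 16, delta = -29, sum = 95

Answer: 95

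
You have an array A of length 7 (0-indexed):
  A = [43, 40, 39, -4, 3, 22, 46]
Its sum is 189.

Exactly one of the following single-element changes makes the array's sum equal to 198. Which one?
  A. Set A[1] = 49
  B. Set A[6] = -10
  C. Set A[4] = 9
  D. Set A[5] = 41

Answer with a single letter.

Answer: A

Derivation:
Option A: A[1] 40->49, delta=9, new_sum=189+(9)=198 <-- matches target
Option B: A[6] 46->-10, delta=-56, new_sum=189+(-56)=133
Option C: A[4] 3->9, delta=6, new_sum=189+(6)=195
Option D: A[5] 22->41, delta=19, new_sum=189+(19)=208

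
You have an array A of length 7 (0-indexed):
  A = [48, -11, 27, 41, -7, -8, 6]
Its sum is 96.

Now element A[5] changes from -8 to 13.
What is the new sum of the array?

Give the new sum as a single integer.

Answer: 117

Derivation:
Old value at index 5: -8
New value at index 5: 13
Delta = 13 - -8 = 21
New sum = old_sum + delta = 96 + (21) = 117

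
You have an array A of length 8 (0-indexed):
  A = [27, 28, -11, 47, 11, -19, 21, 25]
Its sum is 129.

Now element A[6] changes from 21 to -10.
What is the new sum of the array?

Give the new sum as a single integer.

Old value at index 6: 21
New value at index 6: -10
Delta = -10 - 21 = -31
New sum = old_sum + delta = 129 + (-31) = 98

Answer: 98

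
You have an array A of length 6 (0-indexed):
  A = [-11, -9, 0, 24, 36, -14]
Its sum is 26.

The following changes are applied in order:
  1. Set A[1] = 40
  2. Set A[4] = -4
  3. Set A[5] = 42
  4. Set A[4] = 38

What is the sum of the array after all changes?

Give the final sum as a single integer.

Initial sum: 26
Change 1: A[1] -9 -> 40, delta = 49, sum = 75
Change 2: A[4] 36 -> -4, delta = -40, sum = 35
Change 3: A[5] -14 -> 42, delta = 56, sum = 91
Change 4: A[4] -4 -> 38, delta = 42, sum = 133

Answer: 133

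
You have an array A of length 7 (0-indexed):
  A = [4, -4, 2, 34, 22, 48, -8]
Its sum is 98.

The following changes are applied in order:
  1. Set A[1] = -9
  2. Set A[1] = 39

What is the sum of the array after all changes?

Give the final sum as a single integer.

Initial sum: 98
Change 1: A[1] -4 -> -9, delta = -5, sum = 93
Change 2: A[1] -9 -> 39, delta = 48, sum = 141

Answer: 141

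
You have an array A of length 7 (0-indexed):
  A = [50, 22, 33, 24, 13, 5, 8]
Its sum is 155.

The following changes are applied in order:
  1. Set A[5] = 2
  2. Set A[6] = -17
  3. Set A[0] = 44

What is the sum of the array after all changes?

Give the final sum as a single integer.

Answer: 121

Derivation:
Initial sum: 155
Change 1: A[5] 5 -> 2, delta = -3, sum = 152
Change 2: A[6] 8 -> -17, delta = -25, sum = 127
Change 3: A[0] 50 -> 44, delta = -6, sum = 121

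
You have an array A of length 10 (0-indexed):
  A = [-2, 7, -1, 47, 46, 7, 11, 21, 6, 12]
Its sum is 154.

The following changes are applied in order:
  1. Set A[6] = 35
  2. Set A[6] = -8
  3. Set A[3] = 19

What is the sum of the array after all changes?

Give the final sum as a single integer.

Initial sum: 154
Change 1: A[6] 11 -> 35, delta = 24, sum = 178
Change 2: A[6] 35 -> -8, delta = -43, sum = 135
Change 3: A[3] 47 -> 19, delta = -28, sum = 107

Answer: 107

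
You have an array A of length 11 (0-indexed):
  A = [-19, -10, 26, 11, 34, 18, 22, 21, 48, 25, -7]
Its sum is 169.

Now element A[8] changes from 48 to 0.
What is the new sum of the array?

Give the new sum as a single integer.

Old value at index 8: 48
New value at index 8: 0
Delta = 0 - 48 = -48
New sum = old_sum + delta = 169 + (-48) = 121

Answer: 121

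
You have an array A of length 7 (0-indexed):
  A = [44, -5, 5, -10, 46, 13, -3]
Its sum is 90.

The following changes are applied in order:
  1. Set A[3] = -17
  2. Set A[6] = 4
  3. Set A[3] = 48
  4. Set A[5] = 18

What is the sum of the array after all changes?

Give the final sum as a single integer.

Answer: 160

Derivation:
Initial sum: 90
Change 1: A[3] -10 -> -17, delta = -7, sum = 83
Change 2: A[6] -3 -> 4, delta = 7, sum = 90
Change 3: A[3] -17 -> 48, delta = 65, sum = 155
Change 4: A[5] 13 -> 18, delta = 5, sum = 160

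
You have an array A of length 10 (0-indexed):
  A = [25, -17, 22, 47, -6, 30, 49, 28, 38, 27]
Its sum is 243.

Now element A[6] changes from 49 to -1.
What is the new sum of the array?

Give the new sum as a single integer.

Old value at index 6: 49
New value at index 6: -1
Delta = -1 - 49 = -50
New sum = old_sum + delta = 243 + (-50) = 193

Answer: 193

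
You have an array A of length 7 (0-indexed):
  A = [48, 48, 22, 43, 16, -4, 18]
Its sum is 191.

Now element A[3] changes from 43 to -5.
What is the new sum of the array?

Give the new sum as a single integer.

Answer: 143

Derivation:
Old value at index 3: 43
New value at index 3: -5
Delta = -5 - 43 = -48
New sum = old_sum + delta = 191 + (-48) = 143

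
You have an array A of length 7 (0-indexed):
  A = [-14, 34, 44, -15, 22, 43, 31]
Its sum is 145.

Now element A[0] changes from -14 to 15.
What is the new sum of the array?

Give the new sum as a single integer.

Answer: 174

Derivation:
Old value at index 0: -14
New value at index 0: 15
Delta = 15 - -14 = 29
New sum = old_sum + delta = 145 + (29) = 174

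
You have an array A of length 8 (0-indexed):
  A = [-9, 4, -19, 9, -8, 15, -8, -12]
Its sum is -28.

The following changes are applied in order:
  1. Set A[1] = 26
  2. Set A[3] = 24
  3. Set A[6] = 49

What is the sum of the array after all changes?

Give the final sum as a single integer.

Initial sum: -28
Change 1: A[1] 4 -> 26, delta = 22, sum = -6
Change 2: A[3] 9 -> 24, delta = 15, sum = 9
Change 3: A[6] -8 -> 49, delta = 57, sum = 66

Answer: 66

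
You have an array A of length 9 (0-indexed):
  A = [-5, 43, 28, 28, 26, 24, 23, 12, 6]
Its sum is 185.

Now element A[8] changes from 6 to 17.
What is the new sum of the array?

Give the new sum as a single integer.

Old value at index 8: 6
New value at index 8: 17
Delta = 17 - 6 = 11
New sum = old_sum + delta = 185 + (11) = 196

Answer: 196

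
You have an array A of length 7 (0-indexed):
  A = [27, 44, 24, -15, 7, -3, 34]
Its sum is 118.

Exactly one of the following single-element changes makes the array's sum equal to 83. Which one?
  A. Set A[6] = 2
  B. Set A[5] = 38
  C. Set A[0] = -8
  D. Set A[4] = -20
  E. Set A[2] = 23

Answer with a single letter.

Answer: C

Derivation:
Option A: A[6] 34->2, delta=-32, new_sum=118+(-32)=86
Option B: A[5] -3->38, delta=41, new_sum=118+(41)=159
Option C: A[0] 27->-8, delta=-35, new_sum=118+(-35)=83 <-- matches target
Option D: A[4] 7->-20, delta=-27, new_sum=118+(-27)=91
Option E: A[2] 24->23, delta=-1, new_sum=118+(-1)=117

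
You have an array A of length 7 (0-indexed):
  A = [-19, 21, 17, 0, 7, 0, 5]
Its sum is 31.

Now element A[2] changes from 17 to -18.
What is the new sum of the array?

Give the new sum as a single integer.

Answer: -4

Derivation:
Old value at index 2: 17
New value at index 2: -18
Delta = -18 - 17 = -35
New sum = old_sum + delta = 31 + (-35) = -4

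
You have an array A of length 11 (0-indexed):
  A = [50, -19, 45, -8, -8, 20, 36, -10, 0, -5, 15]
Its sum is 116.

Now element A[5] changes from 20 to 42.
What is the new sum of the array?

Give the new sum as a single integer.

Answer: 138

Derivation:
Old value at index 5: 20
New value at index 5: 42
Delta = 42 - 20 = 22
New sum = old_sum + delta = 116 + (22) = 138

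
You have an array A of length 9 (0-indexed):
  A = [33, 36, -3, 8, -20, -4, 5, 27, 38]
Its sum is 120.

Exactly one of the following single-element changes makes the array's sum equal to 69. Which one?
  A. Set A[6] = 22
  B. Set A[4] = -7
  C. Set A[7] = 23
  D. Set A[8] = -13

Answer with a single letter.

Option A: A[6] 5->22, delta=17, new_sum=120+(17)=137
Option B: A[4] -20->-7, delta=13, new_sum=120+(13)=133
Option C: A[7] 27->23, delta=-4, new_sum=120+(-4)=116
Option D: A[8] 38->-13, delta=-51, new_sum=120+(-51)=69 <-- matches target

Answer: D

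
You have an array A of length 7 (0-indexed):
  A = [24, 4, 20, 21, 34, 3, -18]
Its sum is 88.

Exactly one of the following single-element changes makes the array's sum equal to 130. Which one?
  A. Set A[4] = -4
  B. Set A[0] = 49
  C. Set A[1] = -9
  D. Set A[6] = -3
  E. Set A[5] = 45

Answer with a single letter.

Option A: A[4] 34->-4, delta=-38, new_sum=88+(-38)=50
Option B: A[0] 24->49, delta=25, new_sum=88+(25)=113
Option C: A[1] 4->-9, delta=-13, new_sum=88+(-13)=75
Option D: A[6] -18->-3, delta=15, new_sum=88+(15)=103
Option E: A[5] 3->45, delta=42, new_sum=88+(42)=130 <-- matches target

Answer: E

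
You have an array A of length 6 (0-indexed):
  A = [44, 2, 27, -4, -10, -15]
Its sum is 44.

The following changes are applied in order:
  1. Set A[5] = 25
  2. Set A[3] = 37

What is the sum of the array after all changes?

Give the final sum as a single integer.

Answer: 125

Derivation:
Initial sum: 44
Change 1: A[5] -15 -> 25, delta = 40, sum = 84
Change 2: A[3] -4 -> 37, delta = 41, sum = 125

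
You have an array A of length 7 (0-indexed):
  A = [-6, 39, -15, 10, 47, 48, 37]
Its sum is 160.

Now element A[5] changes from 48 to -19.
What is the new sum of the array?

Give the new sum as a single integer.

Answer: 93

Derivation:
Old value at index 5: 48
New value at index 5: -19
Delta = -19 - 48 = -67
New sum = old_sum + delta = 160 + (-67) = 93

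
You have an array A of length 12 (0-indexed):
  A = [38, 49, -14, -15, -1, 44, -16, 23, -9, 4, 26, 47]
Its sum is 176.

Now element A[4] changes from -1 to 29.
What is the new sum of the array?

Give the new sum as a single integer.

Old value at index 4: -1
New value at index 4: 29
Delta = 29 - -1 = 30
New sum = old_sum + delta = 176 + (30) = 206

Answer: 206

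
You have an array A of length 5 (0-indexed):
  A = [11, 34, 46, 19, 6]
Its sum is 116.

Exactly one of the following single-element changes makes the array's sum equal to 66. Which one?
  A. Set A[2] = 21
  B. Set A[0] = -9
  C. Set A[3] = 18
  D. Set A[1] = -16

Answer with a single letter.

Answer: D

Derivation:
Option A: A[2] 46->21, delta=-25, new_sum=116+(-25)=91
Option B: A[0] 11->-9, delta=-20, new_sum=116+(-20)=96
Option C: A[3] 19->18, delta=-1, new_sum=116+(-1)=115
Option D: A[1] 34->-16, delta=-50, new_sum=116+(-50)=66 <-- matches target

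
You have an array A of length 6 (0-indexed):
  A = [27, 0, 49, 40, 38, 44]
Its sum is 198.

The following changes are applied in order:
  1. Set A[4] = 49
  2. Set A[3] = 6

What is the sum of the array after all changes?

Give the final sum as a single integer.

Answer: 175

Derivation:
Initial sum: 198
Change 1: A[4] 38 -> 49, delta = 11, sum = 209
Change 2: A[3] 40 -> 6, delta = -34, sum = 175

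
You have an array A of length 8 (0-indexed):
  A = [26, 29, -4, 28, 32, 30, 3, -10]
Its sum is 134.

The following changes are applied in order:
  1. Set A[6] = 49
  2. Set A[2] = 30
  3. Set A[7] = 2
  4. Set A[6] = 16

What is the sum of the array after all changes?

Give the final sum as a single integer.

Answer: 193

Derivation:
Initial sum: 134
Change 1: A[6] 3 -> 49, delta = 46, sum = 180
Change 2: A[2] -4 -> 30, delta = 34, sum = 214
Change 3: A[7] -10 -> 2, delta = 12, sum = 226
Change 4: A[6] 49 -> 16, delta = -33, sum = 193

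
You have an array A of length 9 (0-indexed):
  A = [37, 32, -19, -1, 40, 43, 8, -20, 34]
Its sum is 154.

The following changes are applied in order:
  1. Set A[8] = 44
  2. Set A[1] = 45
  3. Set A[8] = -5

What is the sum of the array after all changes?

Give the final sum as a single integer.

Initial sum: 154
Change 1: A[8] 34 -> 44, delta = 10, sum = 164
Change 2: A[1] 32 -> 45, delta = 13, sum = 177
Change 3: A[8] 44 -> -5, delta = -49, sum = 128

Answer: 128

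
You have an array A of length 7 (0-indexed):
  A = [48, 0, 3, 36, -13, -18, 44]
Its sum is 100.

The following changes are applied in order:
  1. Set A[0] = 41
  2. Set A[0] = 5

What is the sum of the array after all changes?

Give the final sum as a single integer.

Answer: 57

Derivation:
Initial sum: 100
Change 1: A[0] 48 -> 41, delta = -7, sum = 93
Change 2: A[0] 41 -> 5, delta = -36, sum = 57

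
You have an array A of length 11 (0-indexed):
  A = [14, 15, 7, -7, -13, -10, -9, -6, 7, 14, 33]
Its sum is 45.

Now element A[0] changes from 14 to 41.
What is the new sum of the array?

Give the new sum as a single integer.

Old value at index 0: 14
New value at index 0: 41
Delta = 41 - 14 = 27
New sum = old_sum + delta = 45 + (27) = 72

Answer: 72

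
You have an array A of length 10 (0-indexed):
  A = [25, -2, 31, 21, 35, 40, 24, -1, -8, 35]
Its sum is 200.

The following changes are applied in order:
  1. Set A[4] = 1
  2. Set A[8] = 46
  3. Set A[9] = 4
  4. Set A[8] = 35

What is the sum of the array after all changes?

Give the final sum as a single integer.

Answer: 178

Derivation:
Initial sum: 200
Change 1: A[4] 35 -> 1, delta = -34, sum = 166
Change 2: A[8] -8 -> 46, delta = 54, sum = 220
Change 3: A[9] 35 -> 4, delta = -31, sum = 189
Change 4: A[8] 46 -> 35, delta = -11, sum = 178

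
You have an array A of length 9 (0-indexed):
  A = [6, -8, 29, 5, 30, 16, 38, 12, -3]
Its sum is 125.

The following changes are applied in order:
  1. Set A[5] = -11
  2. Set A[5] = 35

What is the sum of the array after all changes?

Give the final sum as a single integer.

Initial sum: 125
Change 1: A[5] 16 -> -11, delta = -27, sum = 98
Change 2: A[5] -11 -> 35, delta = 46, sum = 144

Answer: 144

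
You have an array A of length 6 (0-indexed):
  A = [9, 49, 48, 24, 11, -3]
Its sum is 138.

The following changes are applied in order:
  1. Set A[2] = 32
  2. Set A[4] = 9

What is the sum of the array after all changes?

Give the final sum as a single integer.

Initial sum: 138
Change 1: A[2] 48 -> 32, delta = -16, sum = 122
Change 2: A[4] 11 -> 9, delta = -2, sum = 120

Answer: 120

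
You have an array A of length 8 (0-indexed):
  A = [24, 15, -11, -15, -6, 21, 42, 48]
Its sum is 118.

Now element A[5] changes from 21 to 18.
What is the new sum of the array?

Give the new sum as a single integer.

Answer: 115

Derivation:
Old value at index 5: 21
New value at index 5: 18
Delta = 18 - 21 = -3
New sum = old_sum + delta = 118 + (-3) = 115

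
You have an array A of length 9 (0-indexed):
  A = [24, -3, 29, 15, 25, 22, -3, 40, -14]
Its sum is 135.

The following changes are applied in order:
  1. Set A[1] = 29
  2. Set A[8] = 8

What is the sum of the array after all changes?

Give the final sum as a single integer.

Initial sum: 135
Change 1: A[1] -3 -> 29, delta = 32, sum = 167
Change 2: A[8] -14 -> 8, delta = 22, sum = 189

Answer: 189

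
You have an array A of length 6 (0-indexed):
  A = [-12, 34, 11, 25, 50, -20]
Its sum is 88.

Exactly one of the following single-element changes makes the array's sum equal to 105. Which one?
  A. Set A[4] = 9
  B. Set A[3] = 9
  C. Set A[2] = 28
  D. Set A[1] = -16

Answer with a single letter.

Answer: C

Derivation:
Option A: A[4] 50->9, delta=-41, new_sum=88+(-41)=47
Option B: A[3] 25->9, delta=-16, new_sum=88+(-16)=72
Option C: A[2] 11->28, delta=17, new_sum=88+(17)=105 <-- matches target
Option D: A[1] 34->-16, delta=-50, new_sum=88+(-50)=38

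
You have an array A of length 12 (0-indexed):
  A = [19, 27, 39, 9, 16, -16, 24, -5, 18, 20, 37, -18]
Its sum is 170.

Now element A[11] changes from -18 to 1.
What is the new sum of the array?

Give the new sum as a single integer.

Answer: 189

Derivation:
Old value at index 11: -18
New value at index 11: 1
Delta = 1 - -18 = 19
New sum = old_sum + delta = 170 + (19) = 189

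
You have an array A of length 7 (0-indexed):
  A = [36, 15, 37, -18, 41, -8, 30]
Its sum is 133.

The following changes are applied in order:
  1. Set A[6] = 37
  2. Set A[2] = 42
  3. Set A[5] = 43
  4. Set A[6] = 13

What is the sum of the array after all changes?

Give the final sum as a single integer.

Answer: 172

Derivation:
Initial sum: 133
Change 1: A[6] 30 -> 37, delta = 7, sum = 140
Change 2: A[2] 37 -> 42, delta = 5, sum = 145
Change 3: A[5] -8 -> 43, delta = 51, sum = 196
Change 4: A[6] 37 -> 13, delta = -24, sum = 172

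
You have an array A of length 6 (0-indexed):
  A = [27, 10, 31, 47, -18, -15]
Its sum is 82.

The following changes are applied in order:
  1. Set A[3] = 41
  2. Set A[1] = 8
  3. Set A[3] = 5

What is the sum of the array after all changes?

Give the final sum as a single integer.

Initial sum: 82
Change 1: A[3] 47 -> 41, delta = -6, sum = 76
Change 2: A[1] 10 -> 8, delta = -2, sum = 74
Change 3: A[3] 41 -> 5, delta = -36, sum = 38

Answer: 38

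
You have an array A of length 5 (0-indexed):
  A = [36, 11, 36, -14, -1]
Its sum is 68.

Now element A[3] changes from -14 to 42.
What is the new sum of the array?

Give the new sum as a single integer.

Answer: 124

Derivation:
Old value at index 3: -14
New value at index 3: 42
Delta = 42 - -14 = 56
New sum = old_sum + delta = 68 + (56) = 124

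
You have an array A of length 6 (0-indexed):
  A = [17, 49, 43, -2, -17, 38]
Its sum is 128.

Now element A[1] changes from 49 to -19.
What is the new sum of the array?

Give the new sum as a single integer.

Answer: 60

Derivation:
Old value at index 1: 49
New value at index 1: -19
Delta = -19 - 49 = -68
New sum = old_sum + delta = 128 + (-68) = 60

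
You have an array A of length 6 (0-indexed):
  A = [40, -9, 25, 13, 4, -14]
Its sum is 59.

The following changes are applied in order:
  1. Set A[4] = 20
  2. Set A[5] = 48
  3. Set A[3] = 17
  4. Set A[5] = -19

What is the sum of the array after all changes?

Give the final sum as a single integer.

Answer: 74

Derivation:
Initial sum: 59
Change 1: A[4] 4 -> 20, delta = 16, sum = 75
Change 2: A[5] -14 -> 48, delta = 62, sum = 137
Change 3: A[3] 13 -> 17, delta = 4, sum = 141
Change 4: A[5] 48 -> -19, delta = -67, sum = 74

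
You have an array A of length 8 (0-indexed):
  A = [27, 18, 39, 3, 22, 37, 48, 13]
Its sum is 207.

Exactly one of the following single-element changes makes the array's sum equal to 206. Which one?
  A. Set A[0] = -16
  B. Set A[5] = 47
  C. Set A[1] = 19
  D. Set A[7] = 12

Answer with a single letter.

Option A: A[0] 27->-16, delta=-43, new_sum=207+(-43)=164
Option B: A[5] 37->47, delta=10, new_sum=207+(10)=217
Option C: A[1] 18->19, delta=1, new_sum=207+(1)=208
Option D: A[7] 13->12, delta=-1, new_sum=207+(-1)=206 <-- matches target

Answer: D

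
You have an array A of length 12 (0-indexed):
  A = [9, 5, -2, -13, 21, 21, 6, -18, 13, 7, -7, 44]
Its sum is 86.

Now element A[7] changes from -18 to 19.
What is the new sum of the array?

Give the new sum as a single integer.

Answer: 123

Derivation:
Old value at index 7: -18
New value at index 7: 19
Delta = 19 - -18 = 37
New sum = old_sum + delta = 86 + (37) = 123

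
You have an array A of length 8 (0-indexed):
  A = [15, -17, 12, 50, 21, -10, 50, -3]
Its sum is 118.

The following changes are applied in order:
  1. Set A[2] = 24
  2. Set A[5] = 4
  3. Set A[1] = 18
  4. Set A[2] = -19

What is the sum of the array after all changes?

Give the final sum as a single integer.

Answer: 136

Derivation:
Initial sum: 118
Change 1: A[2] 12 -> 24, delta = 12, sum = 130
Change 2: A[5] -10 -> 4, delta = 14, sum = 144
Change 3: A[1] -17 -> 18, delta = 35, sum = 179
Change 4: A[2] 24 -> -19, delta = -43, sum = 136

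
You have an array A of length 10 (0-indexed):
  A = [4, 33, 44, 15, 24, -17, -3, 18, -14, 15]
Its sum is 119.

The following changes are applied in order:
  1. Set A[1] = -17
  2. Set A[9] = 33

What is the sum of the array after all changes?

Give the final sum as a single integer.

Answer: 87

Derivation:
Initial sum: 119
Change 1: A[1] 33 -> -17, delta = -50, sum = 69
Change 2: A[9] 15 -> 33, delta = 18, sum = 87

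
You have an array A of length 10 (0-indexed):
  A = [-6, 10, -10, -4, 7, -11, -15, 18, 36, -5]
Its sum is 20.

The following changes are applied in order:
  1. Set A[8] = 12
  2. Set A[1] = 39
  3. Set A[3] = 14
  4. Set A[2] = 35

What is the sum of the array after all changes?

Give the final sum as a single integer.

Initial sum: 20
Change 1: A[8] 36 -> 12, delta = -24, sum = -4
Change 2: A[1] 10 -> 39, delta = 29, sum = 25
Change 3: A[3] -4 -> 14, delta = 18, sum = 43
Change 4: A[2] -10 -> 35, delta = 45, sum = 88

Answer: 88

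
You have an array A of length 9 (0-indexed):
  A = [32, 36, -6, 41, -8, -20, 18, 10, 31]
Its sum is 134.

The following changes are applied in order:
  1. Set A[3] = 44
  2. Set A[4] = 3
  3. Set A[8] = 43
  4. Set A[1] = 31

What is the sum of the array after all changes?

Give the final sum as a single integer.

Initial sum: 134
Change 1: A[3] 41 -> 44, delta = 3, sum = 137
Change 2: A[4] -8 -> 3, delta = 11, sum = 148
Change 3: A[8] 31 -> 43, delta = 12, sum = 160
Change 4: A[1] 36 -> 31, delta = -5, sum = 155

Answer: 155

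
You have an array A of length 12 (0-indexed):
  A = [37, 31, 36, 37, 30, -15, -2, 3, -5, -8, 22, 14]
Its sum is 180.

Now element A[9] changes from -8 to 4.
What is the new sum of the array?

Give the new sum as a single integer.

Answer: 192

Derivation:
Old value at index 9: -8
New value at index 9: 4
Delta = 4 - -8 = 12
New sum = old_sum + delta = 180 + (12) = 192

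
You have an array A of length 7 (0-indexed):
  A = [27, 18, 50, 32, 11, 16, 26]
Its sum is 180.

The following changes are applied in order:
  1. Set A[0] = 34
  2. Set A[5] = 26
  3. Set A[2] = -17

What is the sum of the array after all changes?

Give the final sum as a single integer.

Answer: 130

Derivation:
Initial sum: 180
Change 1: A[0] 27 -> 34, delta = 7, sum = 187
Change 2: A[5] 16 -> 26, delta = 10, sum = 197
Change 3: A[2] 50 -> -17, delta = -67, sum = 130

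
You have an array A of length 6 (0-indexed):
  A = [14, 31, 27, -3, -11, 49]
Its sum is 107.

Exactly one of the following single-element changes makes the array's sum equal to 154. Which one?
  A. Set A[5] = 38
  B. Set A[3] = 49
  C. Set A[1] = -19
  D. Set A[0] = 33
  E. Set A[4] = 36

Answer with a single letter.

Answer: E

Derivation:
Option A: A[5] 49->38, delta=-11, new_sum=107+(-11)=96
Option B: A[3] -3->49, delta=52, new_sum=107+(52)=159
Option C: A[1] 31->-19, delta=-50, new_sum=107+(-50)=57
Option D: A[0] 14->33, delta=19, new_sum=107+(19)=126
Option E: A[4] -11->36, delta=47, new_sum=107+(47)=154 <-- matches target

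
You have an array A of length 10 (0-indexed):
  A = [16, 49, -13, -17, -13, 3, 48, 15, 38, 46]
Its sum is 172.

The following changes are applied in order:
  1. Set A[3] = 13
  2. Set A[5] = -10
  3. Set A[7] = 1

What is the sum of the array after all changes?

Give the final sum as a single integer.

Initial sum: 172
Change 1: A[3] -17 -> 13, delta = 30, sum = 202
Change 2: A[5] 3 -> -10, delta = -13, sum = 189
Change 3: A[7] 15 -> 1, delta = -14, sum = 175

Answer: 175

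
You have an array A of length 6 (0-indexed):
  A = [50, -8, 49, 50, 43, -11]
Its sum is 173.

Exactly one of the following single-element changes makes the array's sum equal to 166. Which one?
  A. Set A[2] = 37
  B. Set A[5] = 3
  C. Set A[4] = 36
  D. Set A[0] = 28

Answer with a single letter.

Option A: A[2] 49->37, delta=-12, new_sum=173+(-12)=161
Option B: A[5] -11->3, delta=14, new_sum=173+(14)=187
Option C: A[4] 43->36, delta=-7, new_sum=173+(-7)=166 <-- matches target
Option D: A[0] 50->28, delta=-22, new_sum=173+(-22)=151

Answer: C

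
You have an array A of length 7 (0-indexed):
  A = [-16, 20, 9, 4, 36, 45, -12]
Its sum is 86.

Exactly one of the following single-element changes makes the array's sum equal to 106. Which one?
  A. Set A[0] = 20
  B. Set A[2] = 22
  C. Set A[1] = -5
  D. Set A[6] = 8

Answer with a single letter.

Option A: A[0] -16->20, delta=36, new_sum=86+(36)=122
Option B: A[2] 9->22, delta=13, new_sum=86+(13)=99
Option C: A[1] 20->-5, delta=-25, new_sum=86+(-25)=61
Option D: A[6] -12->8, delta=20, new_sum=86+(20)=106 <-- matches target

Answer: D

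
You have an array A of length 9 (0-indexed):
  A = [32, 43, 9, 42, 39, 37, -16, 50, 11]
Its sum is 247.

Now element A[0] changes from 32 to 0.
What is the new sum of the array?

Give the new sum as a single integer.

Answer: 215

Derivation:
Old value at index 0: 32
New value at index 0: 0
Delta = 0 - 32 = -32
New sum = old_sum + delta = 247 + (-32) = 215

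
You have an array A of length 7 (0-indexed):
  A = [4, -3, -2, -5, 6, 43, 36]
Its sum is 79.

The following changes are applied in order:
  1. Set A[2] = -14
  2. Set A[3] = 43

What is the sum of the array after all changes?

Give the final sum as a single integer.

Initial sum: 79
Change 1: A[2] -2 -> -14, delta = -12, sum = 67
Change 2: A[3] -5 -> 43, delta = 48, sum = 115

Answer: 115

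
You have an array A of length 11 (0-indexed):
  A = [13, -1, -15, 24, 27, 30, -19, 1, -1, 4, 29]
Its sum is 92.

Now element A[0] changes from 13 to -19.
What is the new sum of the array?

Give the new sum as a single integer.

Old value at index 0: 13
New value at index 0: -19
Delta = -19 - 13 = -32
New sum = old_sum + delta = 92 + (-32) = 60

Answer: 60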